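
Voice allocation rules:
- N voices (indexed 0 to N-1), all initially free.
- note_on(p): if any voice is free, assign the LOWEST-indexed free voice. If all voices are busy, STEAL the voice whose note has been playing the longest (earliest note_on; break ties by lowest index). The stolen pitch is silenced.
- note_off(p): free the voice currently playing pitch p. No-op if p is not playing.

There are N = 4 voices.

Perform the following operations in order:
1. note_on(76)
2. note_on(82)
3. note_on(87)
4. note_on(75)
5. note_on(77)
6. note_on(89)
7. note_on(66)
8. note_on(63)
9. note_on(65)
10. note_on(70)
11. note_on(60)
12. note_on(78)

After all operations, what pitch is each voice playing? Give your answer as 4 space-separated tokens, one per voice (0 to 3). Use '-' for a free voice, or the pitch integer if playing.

Op 1: note_on(76): voice 0 is free -> assigned | voices=[76 - - -]
Op 2: note_on(82): voice 1 is free -> assigned | voices=[76 82 - -]
Op 3: note_on(87): voice 2 is free -> assigned | voices=[76 82 87 -]
Op 4: note_on(75): voice 3 is free -> assigned | voices=[76 82 87 75]
Op 5: note_on(77): all voices busy, STEAL voice 0 (pitch 76, oldest) -> assign | voices=[77 82 87 75]
Op 6: note_on(89): all voices busy, STEAL voice 1 (pitch 82, oldest) -> assign | voices=[77 89 87 75]
Op 7: note_on(66): all voices busy, STEAL voice 2 (pitch 87, oldest) -> assign | voices=[77 89 66 75]
Op 8: note_on(63): all voices busy, STEAL voice 3 (pitch 75, oldest) -> assign | voices=[77 89 66 63]
Op 9: note_on(65): all voices busy, STEAL voice 0 (pitch 77, oldest) -> assign | voices=[65 89 66 63]
Op 10: note_on(70): all voices busy, STEAL voice 1 (pitch 89, oldest) -> assign | voices=[65 70 66 63]
Op 11: note_on(60): all voices busy, STEAL voice 2 (pitch 66, oldest) -> assign | voices=[65 70 60 63]
Op 12: note_on(78): all voices busy, STEAL voice 3 (pitch 63, oldest) -> assign | voices=[65 70 60 78]

Answer: 65 70 60 78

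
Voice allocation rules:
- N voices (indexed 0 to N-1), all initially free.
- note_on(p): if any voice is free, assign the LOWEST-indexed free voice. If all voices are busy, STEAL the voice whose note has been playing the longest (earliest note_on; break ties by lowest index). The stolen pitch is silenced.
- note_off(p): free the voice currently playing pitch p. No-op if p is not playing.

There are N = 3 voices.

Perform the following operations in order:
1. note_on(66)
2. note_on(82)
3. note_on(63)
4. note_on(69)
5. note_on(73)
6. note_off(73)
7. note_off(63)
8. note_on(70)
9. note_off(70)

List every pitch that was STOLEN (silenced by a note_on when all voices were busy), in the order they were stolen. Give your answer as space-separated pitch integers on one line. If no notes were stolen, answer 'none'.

Op 1: note_on(66): voice 0 is free -> assigned | voices=[66 - -]
Op 2: note_on(82): voice 1 is free -> assigned | voices=[66 82 -]
Op 3: note_on(63): voice 2 is free -> assigned | voices=[66 82 63]
Op 4: note_on(69): all voices busy, STEAL voice 0 (pitch 66, oldest) -> assign | voices=[69 82 63]
Op 5: note_on(73): all voices busy, STEAL voice 1 (pitch 82, oldest) -> assign | voices=[69 73 63]
Op 6: note_off(73): free voice 1 | voices=[69 - 63]
Op 7: note_off(63): free voice 2 | voices=[69 - -]
Op 8: note_on(70): voice 1 is free -> assigned | voices=[69 70 -]
Op 9: note_off(70): free voice 1 | voices=[69 - -]

Answer: 66 82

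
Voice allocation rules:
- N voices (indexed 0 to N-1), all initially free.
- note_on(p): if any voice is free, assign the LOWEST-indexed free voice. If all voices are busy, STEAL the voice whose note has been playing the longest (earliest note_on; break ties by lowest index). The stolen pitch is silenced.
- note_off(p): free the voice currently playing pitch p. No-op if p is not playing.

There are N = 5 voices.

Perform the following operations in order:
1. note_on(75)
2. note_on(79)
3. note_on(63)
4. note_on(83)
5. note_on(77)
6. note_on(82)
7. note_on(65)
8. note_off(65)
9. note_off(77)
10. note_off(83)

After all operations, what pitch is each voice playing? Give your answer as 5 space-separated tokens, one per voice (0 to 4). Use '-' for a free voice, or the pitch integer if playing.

Op 1: note_on(75): voice 0 is free -> assigned | voices=[75 - - - -]
Op 2: note_on(79): voice 1 is free -> assigned | voices=[75 79 - - -]
Op 3: note_on(63): voice 2 is free -> assigned | voices=[75 79 63 - -]
Op 4: note_on(83): voice 3 is free -> assigned | voices=[75 79 63 83 -]
Op 5: note_on(77): voice 4 is free -> assigned | voices=[75 79 63 83 77]
Op 6: note_on(82): all voices busy, STEAL voice 0 (pitch 75, oldest) -> assign | voices=[82 79 63 83 77]
Op 7: note_on(65): all voices busy, STEAL voice 1 (pitch 79, oldest) -> assign | voices=[82 65 63 83 77]
Op 8: note_off(65): free voice 1 | voices=[82 - 63 83 77]
Op 9: note_off(77): free voice 4 | voices=[82 - 63 83 -]
Op 10: note_off(83): free voice 3 | voices=[82 - 63 - -]

Answer: 82 - 63 - -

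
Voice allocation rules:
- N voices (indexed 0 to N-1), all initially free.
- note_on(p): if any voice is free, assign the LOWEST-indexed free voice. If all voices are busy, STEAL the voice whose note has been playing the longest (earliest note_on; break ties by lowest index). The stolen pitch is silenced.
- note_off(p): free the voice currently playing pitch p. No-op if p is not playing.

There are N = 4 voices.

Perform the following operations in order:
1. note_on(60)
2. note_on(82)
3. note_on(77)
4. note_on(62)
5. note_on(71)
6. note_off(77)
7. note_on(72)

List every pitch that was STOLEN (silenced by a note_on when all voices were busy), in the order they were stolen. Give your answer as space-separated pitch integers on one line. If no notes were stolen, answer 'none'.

Op 1: note_on(60): voice 0 is free -> assigned | voices=[60 - - -]
Op 2: note_on(82): voice 1 is free -> assigned | voices=[60 82 - -]
Op 3: note_on(77): voice 2 is free -> assigned | voices=[60 82 77 -]
Op 4: note_on(62): voice 3 is free -> assigned | voices=[60 82 77 62]
Op 5: note_on(71): all voices busy, STEAL voice 0 (pitch 60, oldest) -> assign | voices=[71 82 77 62]
Op 6: note_off(77): free voice 2 | voices=[71 82 - 62]
Op 7: note_on(72): voice 2 is free -> assigned | voices=[71 82 72 62]

Answer: 60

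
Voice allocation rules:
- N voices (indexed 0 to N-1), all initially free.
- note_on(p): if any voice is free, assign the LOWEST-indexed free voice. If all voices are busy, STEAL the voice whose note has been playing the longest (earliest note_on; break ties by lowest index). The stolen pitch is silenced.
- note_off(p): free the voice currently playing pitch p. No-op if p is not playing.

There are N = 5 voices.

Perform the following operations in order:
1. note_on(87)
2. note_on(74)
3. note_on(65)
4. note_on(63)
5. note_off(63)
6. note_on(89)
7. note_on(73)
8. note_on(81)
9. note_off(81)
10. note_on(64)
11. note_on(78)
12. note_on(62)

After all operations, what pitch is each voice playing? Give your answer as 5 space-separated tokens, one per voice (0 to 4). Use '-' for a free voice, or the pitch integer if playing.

Answer: 64 78 62 89 73

Derivation:
Op 1: note_on(87): voice 0 is free -> assigned | voices=[87 - - - -]
Op 2: note_on(74): voice 1 is free -> assigned | voices=[87 74 - - -]
Op 3: note_on(65): voice 2 is free -> assigned | voices=[87 74 65 - -]
Op 4: note_on(63): voice 3 is free -> assigned | voices=[87 74 65 63 -]
Op 5: note_off(63): free voice 3 | voices=[87 74 65 - -]
Op 6: note_on(89): voice 3 is free -> assigned | voices=[87 74 65 89 -]
Op 7: note_on(73): voice 4 is free -> assigned | voices=[87 74 65 89 73]
Op 8: note_on(81): all voices busy, STEAL voice 0 (pitch 87, oldest) -> assign | voices=[81 74 65 89 73]
Op 9: note_off(81): free voice 0 | voices=[- 74 65 89 73]
Op 10: note_on(64): voice 0 is free -> assigned | voices=[64 74 65 89 73]
Op 11: note_on(78): all voices busy, STEAL voice 1 (pitch 74, oldest) -> assign | voices=[64 78 65 89 73]
Op 12: note_on(62): all voices busy, STEAL voice 2 (pitch 65, oldest) -> assign | voices=[64 78 62 89 73]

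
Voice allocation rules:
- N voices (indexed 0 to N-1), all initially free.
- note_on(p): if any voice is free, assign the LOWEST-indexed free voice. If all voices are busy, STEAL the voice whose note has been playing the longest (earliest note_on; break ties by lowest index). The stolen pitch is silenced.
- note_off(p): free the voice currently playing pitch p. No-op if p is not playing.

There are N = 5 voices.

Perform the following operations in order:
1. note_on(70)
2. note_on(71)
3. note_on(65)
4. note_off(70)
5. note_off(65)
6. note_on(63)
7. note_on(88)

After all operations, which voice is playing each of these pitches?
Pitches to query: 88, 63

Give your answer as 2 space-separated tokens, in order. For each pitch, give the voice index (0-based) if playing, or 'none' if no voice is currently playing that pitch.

Op 1: note_on(70): voice 0 is free -> assigned | voices=[70 - - - -]
Op 2: note_on(71): voice 1 is free -> assigned | voices=[70 71 - - -]
Op 3: note_on(65): voice 2 is free -> assigned | voices=[70 71 65 - -]
Op 4: note_off(70): free voice 0 | voices=[- 71 65 - -]
Op 5: note_off(65): free voice 2 | voices=[- 71 - - -]
Op 6: note_on(63): voice 0 is free -> assigned | voices=[63 71 - - -]
Op 7: note_on(88): voice 2 is free -> assigned | voices=[63 71 88 - -]

Answer: 2 0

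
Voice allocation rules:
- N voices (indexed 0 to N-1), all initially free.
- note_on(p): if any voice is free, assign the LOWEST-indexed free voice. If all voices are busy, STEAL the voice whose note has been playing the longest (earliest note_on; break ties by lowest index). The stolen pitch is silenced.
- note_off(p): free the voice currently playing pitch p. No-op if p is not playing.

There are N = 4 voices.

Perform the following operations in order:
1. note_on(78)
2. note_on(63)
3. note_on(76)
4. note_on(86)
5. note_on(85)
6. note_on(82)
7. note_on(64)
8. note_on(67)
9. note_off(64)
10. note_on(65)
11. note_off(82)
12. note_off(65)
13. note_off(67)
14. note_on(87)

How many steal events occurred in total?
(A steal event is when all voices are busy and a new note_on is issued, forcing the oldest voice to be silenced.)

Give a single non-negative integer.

Answer: 4

Derivation:
Op 1: note_on(78): voice 0 is free -> assigned | voices=[78 - - -]
Op 2: note_on(63): voice 1 is free -> assigned | voices=[78 63 - -]
Op 3: note_on(76): voice 2 is free -> assigned | voices=[78 63 76 -]
Op 4: note_on(86): voice 3 is free -> assigned | voices=[78 63 76 86]
Op 5: note_on(85): all voices busy, STEAL voice 0 (pitch 78, oldest) -> assign | voices=[85 63 76 86]
Op 6: note_on(82): all voices busy, STEAL voice 1 (pitch 63, oldest) -> assign | voices=[85 82 76 86]
Op 7: note_on(64): all voices busy, STEAL voice 2 (pitch 76, oldest) -> assign | voices=[85 82 64 86]
Op 8: note_on(67): all voices busy, STEAL voice 3 (pitch 86, oldest) -> assign | voices=[85 82 64 67]
Op 9: note_off(64): free voice 2 | voices=[85 82 - 67]
Op 10: note_on(65): voice 2 is free -> assigned | voices=[85 82 65 67]
Op 11: note_off(82): free voice 1 | voices=[85 - 65 67]
Op 12: note_off(65): free voice 2 | voices=[85 - - 67]
Op 13: note_off(67): free voice 3 | voices=[85 - - -]
Op 14: note_on(87): voice 1 is free -> assigned | voices=[85 87 - -]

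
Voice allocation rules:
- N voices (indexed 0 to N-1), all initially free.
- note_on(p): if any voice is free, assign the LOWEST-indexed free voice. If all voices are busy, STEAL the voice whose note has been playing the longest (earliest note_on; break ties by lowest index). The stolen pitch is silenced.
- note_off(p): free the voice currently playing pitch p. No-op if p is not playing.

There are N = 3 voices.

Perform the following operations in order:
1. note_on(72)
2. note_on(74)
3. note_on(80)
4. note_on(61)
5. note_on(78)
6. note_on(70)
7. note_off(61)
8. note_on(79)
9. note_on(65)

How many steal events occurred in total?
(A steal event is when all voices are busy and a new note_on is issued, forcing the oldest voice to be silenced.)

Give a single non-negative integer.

Op 1: note_on(72): voice 0 is free -> assigned | voices=[72 - -]
Op 2: note_on(74): voice 1 is free -> assigned | voices=[72 74 -]
Op 3: note_on(80): voice 2 is free -> assigned | voices=[72 74 80]
Op 4: note_on(61): all voices busy, STEAL voice 0 (pitch 72, oldest) -> assign | voices=[61 74 80]
Op 5: note_on(78): all voices busy, STEAL voice 1 (pitch 74, oldest) -> assign | voices=[61 78 80]
Op 6: note_on(70): all voices busy, STEAL voice 2 (pitch 80, oldest) -> assign | voices=[61 78 70]
Op 7: note_off(61): free voice 0 | voices=[- 78 70]
Op 8: note_on(79): voice 0 is free -> assigned | voices=[79 78 70]
Op 9: note_on(65): all voices busy, STEAL voice 1 (pitch 78, oldest) -> assign | voices=[79 65 70]

Answer: 4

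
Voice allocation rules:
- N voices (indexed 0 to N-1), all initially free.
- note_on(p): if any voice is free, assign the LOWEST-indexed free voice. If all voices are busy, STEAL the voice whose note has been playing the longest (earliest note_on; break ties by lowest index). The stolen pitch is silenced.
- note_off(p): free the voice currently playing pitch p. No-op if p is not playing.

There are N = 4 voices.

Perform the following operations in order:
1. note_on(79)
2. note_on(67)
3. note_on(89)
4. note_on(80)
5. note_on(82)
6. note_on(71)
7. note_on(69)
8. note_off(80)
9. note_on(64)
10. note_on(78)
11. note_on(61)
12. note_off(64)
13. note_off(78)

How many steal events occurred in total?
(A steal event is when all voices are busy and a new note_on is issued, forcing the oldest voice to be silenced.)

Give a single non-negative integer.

Op 1: note_on(79): voice 0 is free -> assigned | voices=[79 - - -]
Op 2: note_on(67): voice 1 is free -> assigned | voices=[79 67 - -]
Op 3: note_on(89): voice 2 is free -> assigned | voices=[79 67 89 -]
Op 4: note_on(80): voice 3 is free -> assigned | voices=[79 67 89 80]
Op 5: note_on(82): all voices busy, STEAL voice 0 (pitch 79, oldest) -> assign | voices=[82 67 89 80]
Op 6: note_on(71): all voices busy, STEAL voice 1 (pitch 67, oldest) -> assign | voices=[82 71 89 80]
Op 7: note_on(69): all voices busy, STEAL voice 2 (pitch 89, oldest) -> assign | voices=[82 71 69 80]
Op 8: note_off(80): free voice 3 | voices=[82 71 69 -]
Op 9: note_on(64): voice 3 is free -> assigned | voices=[82 71 69 64]
Op 10: note_on(78): all voices busy, STEAL voice 0 (pitch 82, oldest) -> assign | voices=[78 71 69 64]
Op 11: note_on(61): all voices busy, STEAL voice 1 (pitch 71, oldest) -> assign | voices=[78 61 69 64]
Op 12: note_off(64): free voice 3 | voices=[78 61 69 -]
Op 13: note_off(78): free voice 0 | voices=[- 61 69 -]

Answer: 5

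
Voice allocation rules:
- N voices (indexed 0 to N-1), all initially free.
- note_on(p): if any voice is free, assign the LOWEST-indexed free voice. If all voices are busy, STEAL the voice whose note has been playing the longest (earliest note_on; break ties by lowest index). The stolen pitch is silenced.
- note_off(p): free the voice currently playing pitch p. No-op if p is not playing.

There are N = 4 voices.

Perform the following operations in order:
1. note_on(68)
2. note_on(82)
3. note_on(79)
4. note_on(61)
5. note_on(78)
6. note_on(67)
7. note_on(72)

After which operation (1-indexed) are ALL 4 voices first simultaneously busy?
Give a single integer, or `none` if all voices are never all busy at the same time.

Answer: 4

Derivation:
Op 1: note_on(68): voice 0 is free -> assigned | voices=[68 - - -]
Op 2: note_on(82): voice 1 is free -> assigned | voices=[68 82 - -]
Op 3: note_on(79): voice 2 is free -> assigned | voices=[68 82 79 -]
Op 4: note_on(61): voice 3 is free -> assigned | voices=[68 82 79 61]
Op 5: note_on(78): all voices busy, STEAL voice 0 (pitch 68, oldest) -> assign | voices=[78 82 79 61]
Op 6: note_on(67): all voices busy, STEAL voice 1 (pitch 82, oldest) -> assign | voices=[78 67 79 61]
Op 7: note_on(72): all voices busy, STEAL voice 2 (pitch 79, oldest) -> assign | voices=[78 67 72 61]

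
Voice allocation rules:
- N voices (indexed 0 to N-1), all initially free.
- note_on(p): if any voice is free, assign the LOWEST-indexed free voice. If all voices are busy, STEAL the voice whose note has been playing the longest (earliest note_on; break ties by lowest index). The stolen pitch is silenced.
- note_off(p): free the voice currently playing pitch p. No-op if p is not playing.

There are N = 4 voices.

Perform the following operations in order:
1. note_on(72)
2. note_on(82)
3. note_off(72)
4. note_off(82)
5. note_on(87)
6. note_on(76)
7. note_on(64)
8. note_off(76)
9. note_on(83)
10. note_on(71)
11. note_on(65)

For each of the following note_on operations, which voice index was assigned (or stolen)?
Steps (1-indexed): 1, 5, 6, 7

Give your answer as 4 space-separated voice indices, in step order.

Op 1: note_on(72): voice 0 is free -> assigned | voices=[72 - - -]
Op 2: note_on(82): voice 1 is free -> assigned | voices=[72 82 - -]
Op 3: note_off(72): free voice 0 | voices=[- 82 - -]
Op 4: note_off(82): free voice 1 | voices=[- - - -]
Op 5: note_on(87): voice 0 is free -> assigned | voices=[87 - - -]
Op 6: note_on(76): voice 1 is free -> assigned | voices=[87 76 - -]
Op 7: note_on(64): voice 2 is free -> assigned | voices=[87 76 64 -]
Op 8: note_off(76): free voice 1 | voices=[87 - 64 -]
Op 9: note_on(83): voice 1 is free -> assigned | voices=[87 83 64 -]
Op 10: note_on(71): voice 3 is free -> assigned | voices=[87 83 64 71]
Op 11: note_on(65): all voices busy, STEAL voice 0 (pitch 87, oldest) -> assign | voices=[65 83 64 71]

Answer: 0 0 1 2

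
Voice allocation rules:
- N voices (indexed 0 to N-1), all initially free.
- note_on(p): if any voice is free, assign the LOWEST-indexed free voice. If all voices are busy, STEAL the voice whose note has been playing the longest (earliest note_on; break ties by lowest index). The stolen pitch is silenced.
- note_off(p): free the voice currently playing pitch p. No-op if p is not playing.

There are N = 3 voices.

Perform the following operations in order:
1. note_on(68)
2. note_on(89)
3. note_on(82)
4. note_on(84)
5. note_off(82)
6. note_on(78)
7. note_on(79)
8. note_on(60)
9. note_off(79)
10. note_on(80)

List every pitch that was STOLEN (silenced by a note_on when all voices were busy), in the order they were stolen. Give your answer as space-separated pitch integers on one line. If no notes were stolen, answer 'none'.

Op 1: note_on(68): voice 0 is free -> assigned | voices=[68 - -]
Op 2: note_on(89): voice 1 is free -> assigned | voices=[68 89 -]
Op 3: note_on(82): voice 2 is free -> assigned | voices=[68 89 82]
Op 4: note_on(84): all voices busy, STEAL voice 0 (pitch 68, oldest) -> assign | voices=[84 89 82]
Op 5: note_off(82): free voice 2 | voices=[84 89 -]
Op 6: note_on(78): voice 2 is free -> assigned | voices=[84 89 78]
Op 7: note_on(79): all voices busy, STEAL voice 1 (pitch 89, oldest) -> assign | voices=[84 79 78]
Op 8: note_on(60): all voices busy, STEAL voice 0 (pitch 84, oldest) -> assign | voices=[60 79 78]
Op 9: note_off(79): free voice 1 | voices=[60 - 78]
Op 10: note_on(80): voice 1 is free -> assigned | voices=[60 80 78]

Answer: 68 89 84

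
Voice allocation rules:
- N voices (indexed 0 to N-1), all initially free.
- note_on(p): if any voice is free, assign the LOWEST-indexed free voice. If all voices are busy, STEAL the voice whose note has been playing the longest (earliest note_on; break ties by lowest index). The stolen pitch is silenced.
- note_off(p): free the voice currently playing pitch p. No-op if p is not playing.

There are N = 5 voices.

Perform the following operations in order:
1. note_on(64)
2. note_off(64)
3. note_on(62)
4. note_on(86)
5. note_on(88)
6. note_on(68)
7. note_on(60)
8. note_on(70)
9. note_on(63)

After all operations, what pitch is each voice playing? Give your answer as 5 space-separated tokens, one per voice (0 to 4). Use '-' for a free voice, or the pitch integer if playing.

Answer: 70 63 88 68 60

Derivation:
Op 1: note_on(64): voice 0 is free -> assigned | voices=[64 - - - -]
Op 2: note_off(64): free voice 0 | voices=[- - - - -]
Op 3: note_on(62): voice 0 is free -> assigned | voices=[62 - - - -]
Op 4: note_on(86): voice 1 is free -> assigned | voices=[62 86 - - -]
Op 5: note_on(88): voice 2 is free -> assigned | voices=[62 86 88 - -]
Op 6: note_on(68): voice 3 is free -> assigned | voices=[62 86 88 68 -]
Op 7: note_on(60): voice 4 is free -> assigned | voices=[62 86 88 68 60]
Op 8: note_on(70): all voices busy, STEAL voice 0 (pitch 62, oldest) -> assign | voices=[70 86 88 68 60]
Op 9: note_on(63): all voices busy, STEAL voice 1 (pitch 86, oldest) -> assign | voices=[70 63 88 68 60]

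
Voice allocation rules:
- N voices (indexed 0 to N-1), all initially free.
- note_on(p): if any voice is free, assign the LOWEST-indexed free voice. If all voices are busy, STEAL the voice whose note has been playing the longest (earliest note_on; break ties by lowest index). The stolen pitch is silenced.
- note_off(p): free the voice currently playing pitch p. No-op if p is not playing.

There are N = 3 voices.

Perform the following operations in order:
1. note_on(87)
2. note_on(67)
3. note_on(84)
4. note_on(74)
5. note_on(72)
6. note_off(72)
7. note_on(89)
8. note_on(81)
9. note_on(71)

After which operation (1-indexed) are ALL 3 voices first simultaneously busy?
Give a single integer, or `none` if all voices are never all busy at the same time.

Op 1: note_on(87): voice 0 is free -> assigned | voices=[87 - -]
Op 2: note_on(67): voice 1 is free -> assigned | voices=[87 67 -]
Op 3: note_on(84): voice 2 is free -> assigned | voices=[87 67 84]
Op 4: note_on(74): all voices busy, STEAL voice 0 (pitch 87, oldest) -> assign | voices=[74 67 84]
Op 5: note_on(72): all voices busy, STEAL voice 1 (pitch 67, oldest) -> assign | voices=[74 72 84]
Op 6: note_off(72): free voice 1 | voices=[74 - 84]
Op 7: note_on(89): voice 1 is free -> assigned | voices=[74 89 84]
Op 8: note_on(81): all voices busy, STEAL voice 2 (pitch 84, oldest) -> assign | voices=[74 89 81]
Op 9: note_on(71): all voices busy, STEAL voice 0 (pitch 74, oldest) -> assign | voices=[71 89 81]

Answer: 3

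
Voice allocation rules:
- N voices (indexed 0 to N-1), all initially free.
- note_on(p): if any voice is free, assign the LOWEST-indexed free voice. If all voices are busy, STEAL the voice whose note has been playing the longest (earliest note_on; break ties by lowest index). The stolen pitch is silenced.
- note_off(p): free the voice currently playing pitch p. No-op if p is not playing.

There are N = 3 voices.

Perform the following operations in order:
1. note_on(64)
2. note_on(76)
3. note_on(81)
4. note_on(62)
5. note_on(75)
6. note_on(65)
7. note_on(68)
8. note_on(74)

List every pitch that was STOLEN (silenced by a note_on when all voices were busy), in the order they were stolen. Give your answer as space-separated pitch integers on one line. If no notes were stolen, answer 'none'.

Answer: 64 76 81 62 75

Derivation:
Op 1: note_on(64): voice 0 is free -> assigned | voices=[64 - -]
Op 2: note_on(76): voice 1 is free -> assigned | voices=[64 76 -]
Op 3: note_on(81): voice 2 is free -> assigned | voices=[64 76 81]
Op 4: note_on(62): all voices busy, STEAL voice 0 (pitch 64, oldest) -> assign | voices=[62 76 81]
Op 5: note_on(75): all voices busy, STEAL voice 1 (pitch 76, oldest) -> assign | voices=[62 75 81]
Op 6: note_on(65): all voices busy, STEAL voice 2 (pitch 81, oldest) -> assign | voices=[62 75 65]
Op 7: note_on(68): all voices busy, STEAL voice 0 (pitch 62, oldest) -> assign | voices=[68 75 65]
Op 8: note_on(74): all voices busy, STEAL voice 1 (pitch 75, oldest) -> assign | voices=[68 74 65]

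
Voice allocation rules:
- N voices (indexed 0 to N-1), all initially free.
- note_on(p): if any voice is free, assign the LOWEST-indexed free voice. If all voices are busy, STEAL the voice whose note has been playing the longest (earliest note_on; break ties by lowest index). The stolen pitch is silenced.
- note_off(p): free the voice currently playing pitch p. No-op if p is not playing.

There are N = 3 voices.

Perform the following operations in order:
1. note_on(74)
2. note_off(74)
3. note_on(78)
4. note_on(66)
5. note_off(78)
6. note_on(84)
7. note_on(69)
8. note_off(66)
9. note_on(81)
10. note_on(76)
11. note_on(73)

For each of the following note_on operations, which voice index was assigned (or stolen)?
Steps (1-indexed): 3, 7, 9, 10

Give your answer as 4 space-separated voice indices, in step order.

Op 1: note_on(74): voice 0 is free -> assigned | voices=[74 - -]
Op 2: note_off(74): free voice 0 | voices=[- - -]
Op 3: note_on(78): voice 0 is free -> assigned | voices=[78 - -]
Op 4: note_on(66): voice 1 is free -> assigned | voices=[78 66 -]
Op 5: note_off(78): free voice 0 | voices=[- 66 -]
Op 6: note_on(84): voice 0 is free -> assigned | voices=[84 66 -]
Op 7: note_on(69): voice 2 is free -> assigned | voices=[84 66 69]
Op 8: note_off(66): free voice 1 | voices=[84 - 69]
Op 9: note_on(81): voice 1 is free -> assigned | voices=[84 81 69]
Op 10: note_on(76): all voices busy, STEAL voice 0 (pitch 84, oldest) -> assign | voices=[76 81 69]
Op 11: note_on(73): all voices busy, STEAL voice 2 (pitch 69, oldest) -> assign | voices=[76 81 73]

Answer: 0 2 1 0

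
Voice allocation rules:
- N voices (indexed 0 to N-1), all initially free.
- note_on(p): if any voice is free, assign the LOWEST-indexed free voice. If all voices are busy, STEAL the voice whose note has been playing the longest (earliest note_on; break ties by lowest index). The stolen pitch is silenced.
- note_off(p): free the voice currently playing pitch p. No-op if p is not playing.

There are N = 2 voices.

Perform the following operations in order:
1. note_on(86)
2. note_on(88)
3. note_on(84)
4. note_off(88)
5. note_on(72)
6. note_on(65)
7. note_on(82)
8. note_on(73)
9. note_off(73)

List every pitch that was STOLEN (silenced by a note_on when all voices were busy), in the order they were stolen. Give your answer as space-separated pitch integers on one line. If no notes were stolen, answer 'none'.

Op 1: note_on(86): voice 0 is free -> assigned | voices=[86 -]
Op 2: note_on(88): voice 1 is free -> assigned | voices=[86 88]
Op 3: note_on(84): all voices busy, STEAL voice 0 (pitch 86, oldest) -> assign | voices=[84 88]
Op 4: note_off(88): free voice 1 | voices=[84 -]
Op 5: note_on(72): voice 1 is free -> assigned | voices=[84 72]
Op 6: note_on(65): all voices busy, STEAL voice 0 (pitch 84, oldest) -> assign | voices=[65 72]
Op 7: note_on(82): all voices busy, STEAL voice 1 (pitch 72, oldest) -> assign | voices=[65 82]
Op 8: note_on(73): all voices busy, STEAL voice 0 (pitch 65, oldest) -> assign | voices=[73 82]
Op 9: note_off(73): free voice 0 | voices=[- 82]

Answer: 86 84 72 65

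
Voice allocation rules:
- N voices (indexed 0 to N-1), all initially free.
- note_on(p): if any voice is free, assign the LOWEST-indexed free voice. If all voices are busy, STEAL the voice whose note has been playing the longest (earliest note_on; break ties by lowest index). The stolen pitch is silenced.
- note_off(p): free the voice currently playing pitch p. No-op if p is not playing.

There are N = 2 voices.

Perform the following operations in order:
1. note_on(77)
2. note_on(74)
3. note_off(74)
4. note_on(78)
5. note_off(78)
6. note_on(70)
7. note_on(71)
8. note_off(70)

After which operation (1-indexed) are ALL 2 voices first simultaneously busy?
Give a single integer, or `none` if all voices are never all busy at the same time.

Op 1: note_on(77): voice 0 is free -> assigned | voices=[77 -]
Op 2: note_on(74): voice 1 is free -> assigned | voices=[77 74]
Op 3: note_off(74): free voice 1 | voices=[77 -]
Op 4: note_on(78): voice 1 is free -> assigned | voices=[77 78]
Op 5: note_off(78): free voice 1 | voices=[77 -]
Op 6: note_on(70): voice 1 is free -> assigned | voices=[77 70]
Op 7: note_on(71): all voices busy, STEAL voice 0 (pitch 77, oldest) -> assign | voices=[71 70]
Op 8: note_off(70): free voice 1 | voices=[71 -]

Answer: 2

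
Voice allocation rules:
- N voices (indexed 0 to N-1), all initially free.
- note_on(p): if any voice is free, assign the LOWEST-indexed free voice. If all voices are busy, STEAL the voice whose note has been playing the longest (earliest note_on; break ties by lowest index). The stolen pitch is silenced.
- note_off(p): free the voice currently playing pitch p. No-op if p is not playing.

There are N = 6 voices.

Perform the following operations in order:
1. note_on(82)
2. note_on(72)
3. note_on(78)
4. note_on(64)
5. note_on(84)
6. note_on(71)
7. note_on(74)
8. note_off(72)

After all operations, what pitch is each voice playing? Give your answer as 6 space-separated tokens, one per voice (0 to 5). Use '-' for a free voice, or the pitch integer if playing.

Answer: 74 - 78 64 84 71

Derivation:
Op 1: note_on(82): voice 0 is free -> assigned | voices=[82 - - - - -]
Op 2: note_on(72): voice 1 is free -> assigned | voices=[82 72 - - - -]
Op 3: note_on(78): voice 2 is free -> assigned | voices=[82 72 78 - - -]
Op 4: note_on(64): voice 3 is free -> assigned | voices=[82 72 78 64 - -]
Op 5: note_on(84): voice 4 is free -> assigned | voices=[82 72 78 64 84 -]
Op 6: note_on(71): voice 5 is free -> assigned | voices=[82 72 78 64 84 71]
Op 7: note_on(74): all voices busy, STEAL voice 0 (pitch 82, oldest) -> assign | voices=[74 72 78 64 84 71]
Op 8: note_off(72): free voice 1 | voices=[74 - 78 64 84 71]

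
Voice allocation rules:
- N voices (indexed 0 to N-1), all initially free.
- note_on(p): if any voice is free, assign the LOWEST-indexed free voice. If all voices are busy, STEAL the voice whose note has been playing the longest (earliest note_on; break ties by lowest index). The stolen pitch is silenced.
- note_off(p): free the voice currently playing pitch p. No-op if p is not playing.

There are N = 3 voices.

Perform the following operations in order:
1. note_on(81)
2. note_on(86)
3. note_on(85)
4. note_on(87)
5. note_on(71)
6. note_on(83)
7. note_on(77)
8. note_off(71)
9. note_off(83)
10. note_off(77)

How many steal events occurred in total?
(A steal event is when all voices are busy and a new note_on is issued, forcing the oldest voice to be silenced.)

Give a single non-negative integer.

Answer: 4

Derivation:
Op 1: note_on(81): voice 0 is free -> assigned | voices=[81 - -]
Op 2: note_on(86): voice 1 is free -> assigned | voices=[81 86 -]
Op 3: note_on(85): voice 2 is free -> assigned | voices=[81 86 85]
Op 4: note_on(87): all voices busy, STEAL voice 0 (pitch 81, oldest) -> assign | voices=[87 86 85]
Op 5: note_on(71): all voices busy, STEAL voice 1 (pitch 86, oldest) -> assign | voices=[87 71 85]
Op 6: note_on(83): all voices busy, STEAL voice 2 (pitch 85, oldest) -> assign | voices=[87 71 83]
Op 7: note_on(77): all voices busy, STEAL voice 0 (pitch 87, oldest) -> assign | voices=[77 71 83]
Op 8: note_off(71): free voice 1 | voices=[77 - 83]
Op 9: note_off(83): free voice 2 | voices=[77 - -]
Op 10: note_off(77): free voice 0 | voices=[- - -]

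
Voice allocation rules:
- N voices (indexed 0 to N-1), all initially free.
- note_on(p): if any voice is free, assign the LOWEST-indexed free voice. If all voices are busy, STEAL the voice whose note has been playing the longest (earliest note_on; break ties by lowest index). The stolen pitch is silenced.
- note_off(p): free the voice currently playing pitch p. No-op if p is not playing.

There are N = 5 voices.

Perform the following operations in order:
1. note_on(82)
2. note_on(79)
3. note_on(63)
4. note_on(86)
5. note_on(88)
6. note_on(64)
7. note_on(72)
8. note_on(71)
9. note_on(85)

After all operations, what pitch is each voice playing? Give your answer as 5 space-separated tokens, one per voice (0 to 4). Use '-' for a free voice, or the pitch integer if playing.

Answer: 64 72 71 85 88

Derivation:
Op 1: note_on(82): voice 0 is free -> assigned | voices=[82 - - - -]
Op 2: note_on(79): voice 1 is free -> assigned | voices=[82 79 - - -]
Op 3: note_on(63): voice 2 is free -> assigned | voices=[82 79 63 - -]
Op 4: note_on(86): voice 3 is free -> assigned | voices=[82 79 63 86 -]
Op 5: note_on(88): voice 4 is free -> assigned | voices=[82 79 63 86 88]
Op 6: note_on(64): all voices busy, STEAL voice 0 (pitch 82, oldest) -> assign | voices=[64 79 63 86 88]
Op 7: note_on(72): all voices busy, STEAL voice 1 (pitch 79, oldest) -> assign | voices=[64 72 63 86 88]
Op 8: note_on(71): all voices busy, STEAL voice 2 (pitch 63, oldest) -> assign | voices=[64 72 71 86 88]
Op 9: note_on(85): all voices busy, STEAL voice 3 (pitch 86, oldest) -> assign | voices=[64 72 71 85 88]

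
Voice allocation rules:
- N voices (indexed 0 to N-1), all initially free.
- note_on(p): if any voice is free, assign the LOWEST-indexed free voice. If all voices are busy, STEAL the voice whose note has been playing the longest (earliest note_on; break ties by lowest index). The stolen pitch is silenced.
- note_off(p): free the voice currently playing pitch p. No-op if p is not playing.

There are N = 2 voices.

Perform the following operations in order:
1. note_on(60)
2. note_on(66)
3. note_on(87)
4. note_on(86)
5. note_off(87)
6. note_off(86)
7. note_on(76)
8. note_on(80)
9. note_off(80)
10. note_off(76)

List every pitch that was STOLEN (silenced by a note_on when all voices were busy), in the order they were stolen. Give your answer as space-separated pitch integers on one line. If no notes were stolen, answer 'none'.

Answer: 60 66

Derivation:
Op 1: note_on(60): voice 0 is free -> assigned | voices=[60 -]
Op 2: note_on(66): voice 1 is free -> assigned | voices=[60 66]
Op 3: note_on(87): all voices busy, STEAL voice 0 (pitch 60, oldest) -> assign | voices=[87 66]
Op 4: note_on(86): all voices busy, STEAL voice 1 (pitch 66, oldest) -> assign | voices=[87 86]
Op 5: note_off(87): free voice 0 | voices=[- 86]
Op 6: note_off(86): free voice 1 | voices=[- -]
Op 7: note_on(76): voice 0 is free -> assigned | voices=[76 -]
Op 8: note_on(80): voice 1 is free -> assigned | voices=[76 80]
Op 9: note_off(80): free voice 1 | voices=[76 -]
Op 10: note_off(76): free voice 0 | voices=[- -]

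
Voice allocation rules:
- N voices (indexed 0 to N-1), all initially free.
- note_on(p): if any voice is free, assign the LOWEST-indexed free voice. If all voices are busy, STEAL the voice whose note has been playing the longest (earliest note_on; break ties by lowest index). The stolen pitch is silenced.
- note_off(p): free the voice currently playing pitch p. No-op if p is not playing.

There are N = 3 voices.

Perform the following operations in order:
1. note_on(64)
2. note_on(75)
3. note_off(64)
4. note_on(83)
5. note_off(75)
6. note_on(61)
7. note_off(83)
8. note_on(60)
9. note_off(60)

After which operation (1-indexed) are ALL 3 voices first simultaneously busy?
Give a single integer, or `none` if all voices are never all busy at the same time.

Answer: none

Derivation:
Op 1: note_on(64): voice 0 is free -> assigned | voices=[64 - -]
Op 2: note_on(75): voice 1 is free -> assigned | voices=[64 75 -]
Op 3: note_off(64): free voice 0 | voices=[- 75 -]
Op 4: note_on(83): voice 0 is free -> assigned | voices=[83 75 -]
Op 5: note_off(75): free voice 1 | voices=[83 - -]
Op 6: note_on(61): voice 1 is free -> assigned | voices=[83 61 -]
Op 7: note_off(83): free voice 0 | voices=[- 61 -]
Op 8: note_on(60): voice 0 is free -> assigned | voices=[60 61 -]
Op 9: note_off(60): free voice 0 | voices=[- 61 -]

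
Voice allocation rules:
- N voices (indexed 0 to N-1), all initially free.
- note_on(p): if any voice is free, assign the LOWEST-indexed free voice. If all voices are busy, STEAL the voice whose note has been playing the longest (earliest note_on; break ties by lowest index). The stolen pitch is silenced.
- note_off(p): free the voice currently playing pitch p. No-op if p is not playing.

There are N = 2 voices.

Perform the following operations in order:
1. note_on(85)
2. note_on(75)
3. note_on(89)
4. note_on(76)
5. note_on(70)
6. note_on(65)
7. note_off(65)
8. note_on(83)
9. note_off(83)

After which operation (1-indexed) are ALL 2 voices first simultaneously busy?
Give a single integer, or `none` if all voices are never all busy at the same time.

Op 1: note_on(85): voice 0 is free -> assigned | voices=[85 -]
Op 2: note_on(75): voice 1 is free -> assigned | voices=[85 75]
Op 3: note_on(89): all voices busy, STEAL voice 0 (pitch 85, oldest) -> assign | voices=[89 75]
Op 4: note_on(76): all voices busy, STEAL voice 1 (pitch 75, oldest) -> assign | voices=[89 76]
Op 5: note_on(70): all voices busy, STEAL voice 0 (pitch 89, oldest) -> assign | voices=[70 76]
Op 6: note_on(65): all voices busy, STEAL voice 1 (pitch 76, oldest) -> assign | voices=[70 65]
Op 7: note_off(65): free voice 1 | voices=[70 -]
Op 8: note_on(83): voice 1 is free -> assigned | voices=[70 83]
Op 9: note_off(83): free voice 1 | voices=[70 -]

Answer: 2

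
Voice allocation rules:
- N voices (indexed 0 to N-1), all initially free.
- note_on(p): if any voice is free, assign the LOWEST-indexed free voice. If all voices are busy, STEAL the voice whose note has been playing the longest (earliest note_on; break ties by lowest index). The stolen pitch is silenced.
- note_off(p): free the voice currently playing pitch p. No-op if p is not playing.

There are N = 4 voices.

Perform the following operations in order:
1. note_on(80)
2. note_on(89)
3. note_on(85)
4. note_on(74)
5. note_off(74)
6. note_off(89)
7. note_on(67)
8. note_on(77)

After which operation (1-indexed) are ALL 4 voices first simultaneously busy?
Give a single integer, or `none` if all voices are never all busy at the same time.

Op 1: note_on(80): voice 0 is free -> assigned | voices=[80 - - -]
Op 2: note_on(89): voice 1 is free -> assigned | voices=[80 89 - -]
Op 3: note_on(85): voice 2 is free -> assigned | voices=[80 89 85 -]
Op 4: note_on(74): voice 3 is free -> assigned | voices=[80 89 85 74]
Op 5: note_off(74): free voice 3 | voices=[80 89 85 -]
Op 6: note_off(89): free voice 1 | voices=[80 - 85 -]
Op 7: note_on(67): voice 1 is free -> assigned | voices=[80 67 85 -]
Op 8: note_on(77): voice 3 is free -> assigned | voices=[80 67 85 77]

Answer: 4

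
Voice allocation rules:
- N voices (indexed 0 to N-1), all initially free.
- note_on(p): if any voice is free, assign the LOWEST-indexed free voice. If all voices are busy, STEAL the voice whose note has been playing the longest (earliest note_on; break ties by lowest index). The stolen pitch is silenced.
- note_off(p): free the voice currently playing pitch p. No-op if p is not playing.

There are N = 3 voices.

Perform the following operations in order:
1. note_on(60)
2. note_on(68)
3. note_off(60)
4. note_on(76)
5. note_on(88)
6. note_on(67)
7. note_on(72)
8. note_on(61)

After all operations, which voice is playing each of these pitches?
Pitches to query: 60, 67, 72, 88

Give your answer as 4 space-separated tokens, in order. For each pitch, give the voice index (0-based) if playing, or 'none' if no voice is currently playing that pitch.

Op 1: note_on(60): voice 0 is free -> assigned | voices=[60 - -]
Op 2: note_on(68): voice 1 is free -> assigned | voices=[60 68 -]
Op 3: note_off(60): free voice 0 | voices=[- 68 -]
Op 4: note_on(76): voice 0 is free -> assigned | voices=[76 68 -]
Op 5: note_on(88): voice 2 is free -> assigned | voices=[76 68 88]
Op 6: note_on(67): all voices busy, STEAL voice 1 (pitch 68, oldest) -> assign | voices=[76 67 88]
Op 7: note_on(72): all voices busy, STEAL voice 0 (pitch 76, oldest) -> assign | voices=[72 67 88]
Op 8: note_on(61): all voices busy, STEAL voice 2 (pitch 88, oldest) -> assign | voices=[72 67 61]

Answer: none 1 0 none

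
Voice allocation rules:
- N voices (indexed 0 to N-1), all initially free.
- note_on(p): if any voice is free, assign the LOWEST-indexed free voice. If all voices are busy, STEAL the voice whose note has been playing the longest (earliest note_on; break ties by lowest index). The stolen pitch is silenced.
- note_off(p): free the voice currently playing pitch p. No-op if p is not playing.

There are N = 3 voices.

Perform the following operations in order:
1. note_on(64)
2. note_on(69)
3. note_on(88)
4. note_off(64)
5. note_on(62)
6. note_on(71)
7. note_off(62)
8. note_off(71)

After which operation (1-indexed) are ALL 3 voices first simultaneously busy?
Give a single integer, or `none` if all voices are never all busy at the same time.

Answer: 3

Derivation:
Op 1: note_on(64): voice 0 is free -> assigned | voices=[64 - -]
Op 2: note_on(69): voice 1 is free -> assigned | voices=[64 69 -]
Op 3: note_on(88): voice 2 is free -> assigned | voices=[64 69 88]
Op 4: note_off(64): free voice 0 | voices=[- 69 88]
Op 5: note_on(62): voice 0 is free -> assigned | voices=[62 69 88]
Op 6: note_on(71): all voices busy, STEAL voice 1 (pitch 69, oldest) -> assign | voices=[62 71 88]
Op 7: note_off(62): free voice 0 | voices=[- 71 88]
Op 8: note_off(71): free voice 1 | voices=[- - 88]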